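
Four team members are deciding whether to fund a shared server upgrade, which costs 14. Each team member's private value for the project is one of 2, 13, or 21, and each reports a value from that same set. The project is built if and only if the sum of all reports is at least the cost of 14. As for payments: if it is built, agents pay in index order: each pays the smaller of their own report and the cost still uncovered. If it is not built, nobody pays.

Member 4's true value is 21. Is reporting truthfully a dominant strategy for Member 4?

Yes

Check each profile of the others' reports and compare truth against every alternative report.
Others report (2, 2, 13): truth gives 21, best alternative gives 21.
Others report (2, 2, 21): truth gives 21, best alternative gives 21.
Others report (2, 13, 2): truth gives 21, best alternative gives 21.
Others report (2, 13, 13): truth gives 21, best alternative gives 21.
Others report (2, 13, 21): truth gives 21, best alternative gives 21.
Others report (2, 21, 2): truth gives 21, best alternative gives 21.
(Remaining 21 profiles checked similarly; truth is weakly best in each.)
In every case the truthful report is at least as good as any alternative, so it is a dominant strategy.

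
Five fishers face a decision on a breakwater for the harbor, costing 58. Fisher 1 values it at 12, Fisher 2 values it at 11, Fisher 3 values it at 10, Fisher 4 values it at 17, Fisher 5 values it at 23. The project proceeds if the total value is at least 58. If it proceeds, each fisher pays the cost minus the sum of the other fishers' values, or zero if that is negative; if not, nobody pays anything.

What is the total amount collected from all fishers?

10

Total value 73 ≥ cost 58, so it is built.
Fisher 1: others sum to 61; max(0, 58 - 61) = 0.
Fisher 2: others sum to 62; max(0, 58 - 62) = 0.
Fisher 3: others sum to 63; max(0, 58 - 63) = 0.
Fisher 4: others sum to 56; max(0, 58 - 56) = 2.
Fisher 5: others sum to 50; max(0, 58 - 50) = 8.
Total collected = 0 + 0 + 0 + 2 + 8 = 10.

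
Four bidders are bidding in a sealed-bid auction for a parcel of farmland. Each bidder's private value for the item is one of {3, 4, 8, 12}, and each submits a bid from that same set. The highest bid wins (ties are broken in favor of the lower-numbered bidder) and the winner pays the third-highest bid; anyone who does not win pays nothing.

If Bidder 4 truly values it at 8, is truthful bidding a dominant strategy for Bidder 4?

No

Consider the case where Bidder 1 bids 3, Bidder 2 bids 3 and Bidder 3 bids 8.
Truthful bid 8: loses, pays 0, utility 0.
Bid 12 instead: wins, pays 3, utility 8 - 3 = 5.
Since 5 > 0, bidding 12 is strictly better here, so truthful bidding is not dominant.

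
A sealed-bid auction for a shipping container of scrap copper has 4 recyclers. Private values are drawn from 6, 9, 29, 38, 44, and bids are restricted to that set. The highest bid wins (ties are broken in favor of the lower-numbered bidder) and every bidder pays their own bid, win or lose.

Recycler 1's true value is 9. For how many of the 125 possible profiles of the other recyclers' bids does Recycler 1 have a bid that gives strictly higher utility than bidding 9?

118

Others bid (6, 6, 6): truth gives 0; bid 6 gives 3 > 0. Violating.
Others bid (6, 6, 29): truth gives -9; bid 6 gives -6 > -9. Violating.
Others bid (6, 6, 38): truth gives -9; bid 6 gives -6 > -9. Violating.
Others bid (6, 6, 44): truth gives -9; bid 6 gives -6 > -9. Violating.
Others bid (6, 6, 9): truth gives 0; no alternative beats it.
Others bid (6, 9, 6): truth gives 0; no alternative beats it.
(Checking all 125 profiles: 118 have a profitable deviation, 7 do not.)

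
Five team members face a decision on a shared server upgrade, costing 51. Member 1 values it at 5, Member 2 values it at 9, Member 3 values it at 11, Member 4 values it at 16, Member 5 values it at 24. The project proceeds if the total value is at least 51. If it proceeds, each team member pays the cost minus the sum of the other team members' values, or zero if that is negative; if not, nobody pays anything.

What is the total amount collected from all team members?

12

Total value 65 ≥ cost 51, so it is built.
Member 1: others sum to 60; max(0, 51 - 60) = 0.
Member 2: others sum to 56; max(0, 51 - 56) = 0.
Member 3: others sum to 54; max(0, 51 - 54) = 0.
Member 4: others sum to 49; max(0, 51 - 49) = 2.
Member 5: others sum to 41; max(0, 51 - 41) = 10.
Total collected = 0 + 0 + 0 + 2 + 10 = 12.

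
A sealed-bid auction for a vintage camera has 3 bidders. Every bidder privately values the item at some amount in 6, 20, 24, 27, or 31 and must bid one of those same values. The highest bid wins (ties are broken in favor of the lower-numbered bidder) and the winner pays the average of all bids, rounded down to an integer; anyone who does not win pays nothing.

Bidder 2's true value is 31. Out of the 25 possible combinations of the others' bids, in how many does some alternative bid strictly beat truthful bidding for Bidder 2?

Others bid (6, 6): truth gives 17; bid 20 gives 21 > 17. Violating.
Others bid (6, 20): truth gives 12; bid 20 gives 16 > 12. Violating.
Others bid (6, 24): truth gives 11; bid 24 gives 13 > 11. Violating.
Others bid (6, 27): truth gives 10; bid 27 gives 11 > 10. Violating.
Others bid (6, 31): truth gives 9; no alternative beats it.
Others bid (20, 31): truth gives 4; no alternative beats it.
(Checking all 25 profiles: 12 have a profitable deviation, 13 do not.)

12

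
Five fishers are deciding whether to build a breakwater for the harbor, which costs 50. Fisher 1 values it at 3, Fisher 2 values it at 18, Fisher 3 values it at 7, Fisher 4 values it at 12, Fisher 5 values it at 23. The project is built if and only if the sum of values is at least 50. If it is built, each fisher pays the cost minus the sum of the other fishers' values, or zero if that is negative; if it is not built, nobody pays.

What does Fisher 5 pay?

10

Total value 63 ≥ cost 50, so the project is built.
The other fishers' values sum to 40.
Cost minus that sum is 50 - 40 = 10.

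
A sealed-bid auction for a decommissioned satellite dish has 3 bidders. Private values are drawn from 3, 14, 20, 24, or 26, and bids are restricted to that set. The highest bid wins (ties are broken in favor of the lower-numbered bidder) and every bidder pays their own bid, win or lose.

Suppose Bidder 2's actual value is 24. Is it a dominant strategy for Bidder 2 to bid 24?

No

Consider the case where Bidder 1 bids 3 and Bidder 3 bids 3.
Truthful bid 24: wins, pays 24, utility 24 - 24 = 0.
Bid 14 instead: wins, pays 14, utility 24 - 14 = 10.
Since 10 > 0, bidding 14 is strictly better here, so truthful bidding is not dominant.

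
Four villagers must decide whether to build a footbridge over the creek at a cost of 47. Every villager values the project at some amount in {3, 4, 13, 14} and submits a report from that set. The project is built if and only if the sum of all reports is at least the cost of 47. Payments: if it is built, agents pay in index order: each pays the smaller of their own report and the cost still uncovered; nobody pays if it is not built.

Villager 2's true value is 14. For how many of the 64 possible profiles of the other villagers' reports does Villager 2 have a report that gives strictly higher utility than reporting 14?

8

Others report (13, 13, 13): truth gives 0; report 13 gives 1 > 0. Violating.
Others report (13, 13, 14): truth gives 0; report 13 gives 1 > 0. Violating.
Others report (13, 14, 13): truth gives 0; report 13 gives 1 > 0. Violating.
Others report (13, 14, 14): truth gives 0; report 13 gives 1 > 0. Violating.
Others report (3, 3, 3): truth gives 0; no alternative beats it.
Others report (3, 3, 4): truth gives 0; no alternative beats it.
(Checking all 64 profiles: 8 have a profitable deviation, 56 do not.)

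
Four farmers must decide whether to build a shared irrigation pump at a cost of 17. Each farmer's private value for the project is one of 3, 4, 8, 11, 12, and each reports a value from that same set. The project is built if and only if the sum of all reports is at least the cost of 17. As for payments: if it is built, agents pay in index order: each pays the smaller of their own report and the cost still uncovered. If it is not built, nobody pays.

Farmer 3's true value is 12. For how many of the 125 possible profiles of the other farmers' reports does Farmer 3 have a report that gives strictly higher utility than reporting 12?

40

Others report (3, 3, 3): truth gives 1; report 8 gives 4 > 1. Violating.
Others report (3, 3, 4): truth gives 1; report 8 gives 4 > 1. Violating.
Others report (3, 3, 8): truth gives 1; report 3 gives 9 > 1. Violating.
Others report (3, 3, 11): truth gives 1; report 3 gives 9 > 1. Violating.
Others report (3, 11, 3): truth gives 9; no alternative beats it.
Others report (3, 11, 4): truth gives 9; no alternative beats it.
(Checking all 125 profiles: 40 have a profitable deviation, 85 do not.)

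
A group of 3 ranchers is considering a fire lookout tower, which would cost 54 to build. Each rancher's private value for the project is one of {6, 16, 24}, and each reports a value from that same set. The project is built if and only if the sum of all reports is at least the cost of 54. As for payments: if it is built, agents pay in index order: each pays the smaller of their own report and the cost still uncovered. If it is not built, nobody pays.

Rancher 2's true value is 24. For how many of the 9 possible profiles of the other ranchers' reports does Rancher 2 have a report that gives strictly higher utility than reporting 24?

Others report (16, 24): truth gives 0; report 16 gives 8 > 0. Violating.
Others report (24, 16): truth gives 0; report 16 gives 8 > 0. Violating.
Others report (24, 24): truth gives 0; report 6 gives 18 > 0. Violating.
Others report (6, 6): truth gives 0; no alternative beats it.
Others report (6, 16): truth gives 0; no alternative beats it.
(Checking all 9 profiles: 3 have a profitable deviation, 6 do not.)

3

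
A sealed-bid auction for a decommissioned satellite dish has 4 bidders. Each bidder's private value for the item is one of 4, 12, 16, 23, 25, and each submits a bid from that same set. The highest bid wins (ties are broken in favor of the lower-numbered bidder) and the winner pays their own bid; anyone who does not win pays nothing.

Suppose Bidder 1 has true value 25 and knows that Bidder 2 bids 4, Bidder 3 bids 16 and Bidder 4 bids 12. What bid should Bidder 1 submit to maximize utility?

16

Bid 4: loses, pays 0, utility 0.
Bid 12: loses, pays 0, utility 0.
Bid 16: wins, pays 16, utility 25 - 16 = 9.
Bid 23: wins, pays 23, utility 25 - 23 = 2.
Bid 25: wins, pays 25, utility 25 - 25 = 0.
The best choice is 16 with utility 9.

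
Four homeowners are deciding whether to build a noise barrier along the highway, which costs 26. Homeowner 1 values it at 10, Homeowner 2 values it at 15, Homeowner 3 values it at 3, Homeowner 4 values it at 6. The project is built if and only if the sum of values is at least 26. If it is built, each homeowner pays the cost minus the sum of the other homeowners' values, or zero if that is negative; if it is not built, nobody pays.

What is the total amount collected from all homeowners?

9

Total value 34 ≥ cost 26, so it is built.
Homeowner 1: others sum to 24; max(0, 26 - 24) = 2.
Homeowner 2: others sum to 19; max(0, 26 - 19) = 7.
Homeowner 3: others sum to 31; max(0, 26 - 31) = 0.
Homeowner 4: others sum to 28; max(0, 26 - 28) = 0.
Total collected = 2 + 7 + 0 + 0 = 9.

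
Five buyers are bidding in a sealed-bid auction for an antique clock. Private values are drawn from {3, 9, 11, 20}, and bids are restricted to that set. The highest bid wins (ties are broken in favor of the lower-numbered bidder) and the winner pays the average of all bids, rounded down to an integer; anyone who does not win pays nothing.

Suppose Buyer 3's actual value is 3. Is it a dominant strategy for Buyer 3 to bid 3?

Check each profile of the others' bids and compare truth against every alternative bid.
Others bid (3, 3, 9, 9): truth gives 0, best alternative gives -3.
Others bid (3, 3, 3, 9): truth gives 0, best alternative gives -2.
Others bid (3, 3, 9, 3): truth gives 0, best alternative gives -2.
Others bid (3, 3, 3, 3): truth gives 0, best alternative gives -1.
Others bid (3, 3, 3, 11): truth gives 0, best alternative gives 0.
Others bid (3, 3, 3, 20): truth gives 0, best alternative gives 0.
(Remaining 250 profiles checked similarly; truth is weakly best in each.)
In every case the truthful bid is at least as good as any alternative, so it is a dominant strategy.

Yes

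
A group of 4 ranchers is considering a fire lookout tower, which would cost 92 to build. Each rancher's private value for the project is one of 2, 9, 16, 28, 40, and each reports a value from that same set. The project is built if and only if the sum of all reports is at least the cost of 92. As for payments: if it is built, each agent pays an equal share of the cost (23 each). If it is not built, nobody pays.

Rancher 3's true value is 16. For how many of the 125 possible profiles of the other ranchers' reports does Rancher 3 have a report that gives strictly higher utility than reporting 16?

Others report (2, 40, 40): truth gives -7; report 2 gives 0 > -7. Violating.
Others report (9, 28, 40): truth gives -7; report 2 gives 0 > -7. Violating.
Others report (9, 40, 28): truth gives -7; report 2 gives 0 > -7. Violating.
Others report (9, 40, 40): truth gives -7; report 2 gives 0 > -7. Violating.
Others report (2, 2, 2): truth gives 0; no alternative beats it.
Others report (2, 2, 9): truth gives 0; no alternative beats it.
(Checking all 125 profiles: 19 have a profitable deviation, 106 do not.)

19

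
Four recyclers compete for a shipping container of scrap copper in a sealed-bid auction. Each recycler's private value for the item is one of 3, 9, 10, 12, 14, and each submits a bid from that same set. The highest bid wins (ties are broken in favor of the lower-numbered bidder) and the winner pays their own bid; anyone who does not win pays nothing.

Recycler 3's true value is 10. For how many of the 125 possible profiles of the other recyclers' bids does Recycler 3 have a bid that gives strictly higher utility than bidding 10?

2

Others bid (3, 3, 3): truth gives 0; bid 9 gives 1 > 0. Violating.
Others bid (3, 3, 9): truth gives 0; bid 9 gives 1 > 0. Violating.
Others bid (3, 3, 10): truth gives 0; no alternative beats it.
Others bid (3, 3, 12): truth gives 0; no alternative beats it.
(Checking all 125 profiles: 2 have a profitable deviation, 123 do not.)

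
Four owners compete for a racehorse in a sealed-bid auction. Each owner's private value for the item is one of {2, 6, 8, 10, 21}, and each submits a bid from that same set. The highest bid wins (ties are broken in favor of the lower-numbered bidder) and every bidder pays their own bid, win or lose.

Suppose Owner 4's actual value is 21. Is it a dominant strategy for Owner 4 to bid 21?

No

Consider the case where Owner 1 bids 2, Owner 2 bids 2 and Owner 3 bids 2.
Truthful bid 21: wins, pays 21, utility 21 - 21 = 0.
Bid 6 instead: wins, pays 6, utility 21 - 6 = 15.
Since 15 > 0, bidding 6 is strictly better here, so truthful bidding is not dominant.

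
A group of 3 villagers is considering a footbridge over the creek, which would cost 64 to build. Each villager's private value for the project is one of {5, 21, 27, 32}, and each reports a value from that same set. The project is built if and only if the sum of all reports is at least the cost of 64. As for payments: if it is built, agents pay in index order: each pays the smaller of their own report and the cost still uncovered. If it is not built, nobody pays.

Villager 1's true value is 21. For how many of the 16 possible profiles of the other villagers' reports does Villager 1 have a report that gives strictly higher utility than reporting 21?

Others report (27, 32): truth gives 0; report 5 gives 16 > 0. Violating.
Others report (32, 27): truth gives 0; report 5 gives 16 > 0. Violating.
Others report (32, 32): truth gives 0; report 5 gives 16 > 0. Violating.
Others report (5, 5): truth gives 0; no alternative beats it.
Others report (5, 21): truth gives 0; no alternative beats it.
(Checking all 16 profiles: 3 have a profitable deviation, 13 do not.)

3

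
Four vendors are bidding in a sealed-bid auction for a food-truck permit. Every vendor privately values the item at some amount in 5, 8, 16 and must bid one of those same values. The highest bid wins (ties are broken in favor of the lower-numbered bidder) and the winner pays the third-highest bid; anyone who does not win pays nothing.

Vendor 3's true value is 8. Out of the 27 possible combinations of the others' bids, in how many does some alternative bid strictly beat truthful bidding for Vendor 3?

3

Others bid (5, 5, 16): truth gives 0; bid 16 gives 3 > 0. Violating.
Others bid (5, 8, 5): truth gives 0; bid 16 gives 3 > 0. Violating.
Others bid (8, 5, 5): truth gives 0; bid 16 gives 3 > 0. Violating.
Others bid (5, 5, 5): truth gives 3; no alternative beats it.
Others bid (5, 5, 8): truth gives 3; no alternative beats it.
(Checking all 27 profiles: 3 have a profitable deviation, 24 do not.)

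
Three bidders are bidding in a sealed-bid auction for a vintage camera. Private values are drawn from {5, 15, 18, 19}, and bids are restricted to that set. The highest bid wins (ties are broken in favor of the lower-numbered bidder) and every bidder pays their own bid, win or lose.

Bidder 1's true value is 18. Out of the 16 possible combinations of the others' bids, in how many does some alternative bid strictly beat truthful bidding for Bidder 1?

11

Others bid (5, 5): truth gives 0; bid 5 gives 13 > 0. Violating.
Others bid (5, 15): truth gives 0; bid 15 gives 3 > 0. Violating.
Others bid (5, 19): truth gives -18; bid 19 gives -1 > -18. Violating.
Others bid (15, 5): truth gives 0; bid 15 gives 3 > 0. Violating.
Others bid (5, 18): truth gives 0; no alternative beats it.
Others bid (15, 18): truth gives 0; no alternative beats it.
(Checking all 16 profiles: 11 have a profitable deviation, 5 do not.)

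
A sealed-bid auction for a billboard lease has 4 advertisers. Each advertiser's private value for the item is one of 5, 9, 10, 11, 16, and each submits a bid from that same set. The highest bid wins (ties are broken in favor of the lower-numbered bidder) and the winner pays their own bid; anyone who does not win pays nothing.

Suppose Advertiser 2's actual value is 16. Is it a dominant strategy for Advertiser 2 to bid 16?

No

Consider the case where Advertiser 1 bids 5, Advertiser 3 bids 5 and Advertiser 4 bids 5.
Truthful bid 16: wins, pays 16, utility 16 - 16 = 0.
Bid 9 instead: wins, pays 9, utility 16 - 9 = 7.
Since 7 > 0, bidding 9 is strictly better here, so truthful bidding is not dominant.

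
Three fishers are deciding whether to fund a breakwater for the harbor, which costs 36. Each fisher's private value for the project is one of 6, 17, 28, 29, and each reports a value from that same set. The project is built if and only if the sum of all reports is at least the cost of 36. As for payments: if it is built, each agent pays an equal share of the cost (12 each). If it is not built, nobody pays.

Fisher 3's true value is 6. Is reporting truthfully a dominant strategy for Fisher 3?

Yes

Check each profile of the others' reports and compare truth against every alternative report.
Others report (6, 17): truth gives 0, best alternative gives -6.
Others report (17, 6): truth gives 0, best alternative gives -6.
Others report (6, 28): truth gives -6, best alternative gives -6.
Others report (6, 29): truth gives -6, best alternative gives -6.
Others report (17, 17): truth gives -6, best alternative gives -6.
Others report (17, 28): truth gives -6, best alternative gives -6.
(Remaining 10 profiles checked similarly; truth is weakly best in each.)
In every case the truthful report is at least as good as any alternative, so it is a dominant strategy.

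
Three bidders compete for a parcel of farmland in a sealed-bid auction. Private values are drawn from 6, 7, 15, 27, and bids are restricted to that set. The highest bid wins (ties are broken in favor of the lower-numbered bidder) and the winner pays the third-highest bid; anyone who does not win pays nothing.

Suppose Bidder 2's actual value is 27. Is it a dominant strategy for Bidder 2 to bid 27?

Check each profile of the others' bids and compare truth against every alternative bid.
Others bid (6, 27): truth gives 21, best alternative gives 0.
Others bid (15, 6): truth gives 21, best alternative gives 0.
Others bid (7, 27): truth gives 20, best alternative gives 0.
Others bid (15, 7): truth gives 20, best alternative gives 0.
Others bid (15, 15): truth gives 12, best alternative gives 0.
Others bid (15, 27): truth gives 12, best alternative gives 0.
(Remaining 10 profiles checked similarly; truth is weakly best in each.)
In every case the truthful bid is at least as good as any alternative, so it is a dominant strategy.

Yes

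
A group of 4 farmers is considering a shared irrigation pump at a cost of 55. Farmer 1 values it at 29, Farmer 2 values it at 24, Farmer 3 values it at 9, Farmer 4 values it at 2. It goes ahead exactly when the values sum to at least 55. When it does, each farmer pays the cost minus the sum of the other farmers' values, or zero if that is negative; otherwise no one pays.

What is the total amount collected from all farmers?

Total value 64 ≥ cost 55, so it is built.
Farmer 1: others sum to 35; max(0, 55 - 35) = 20.
Farmer 2: others sum to 40; max(0, 55 - 40) = 15.
Farmer 3: others sum to 55; max(0, 55 - 55) = 0.
Farmer 4: others sum to 62; max(0, 55 - 62) = 0.
Total collected = 20 + 15 + 0 + 0 = 35.

35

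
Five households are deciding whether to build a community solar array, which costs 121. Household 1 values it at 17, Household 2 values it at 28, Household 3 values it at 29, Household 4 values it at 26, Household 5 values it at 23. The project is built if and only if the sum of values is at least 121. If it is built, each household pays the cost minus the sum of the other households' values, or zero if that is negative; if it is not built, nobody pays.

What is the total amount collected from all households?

Total value 123 ≥ cost 121, so it is built.
Household 1: others sum to 106; max(0, 121 - 106) = 15.
Household 2: others sum to 95; max(0, 121 - 95) = 26.
Household 3: others sum to 94; max(0, 121 - 94) = 27.
Household 4: others sum to 97; max(0, 121 - 97) = 24.
Household 5: others sum to 100; max(0, 121 - 100) = 21.
Total collected = 15 + 26 + 27 + 24 + 21 = 113.

113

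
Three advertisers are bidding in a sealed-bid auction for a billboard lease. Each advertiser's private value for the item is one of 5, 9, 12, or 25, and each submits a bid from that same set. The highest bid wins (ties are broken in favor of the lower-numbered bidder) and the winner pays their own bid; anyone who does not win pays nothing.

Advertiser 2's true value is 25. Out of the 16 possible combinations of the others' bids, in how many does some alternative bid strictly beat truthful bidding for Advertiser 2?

6

Others bid (5, 5): truth gives 0; bid 9 gives 16 > 0. Violating.
Others bid (5, 9): truth gives 0; bid 9 gives 16 > 0. Violating.
Others bid (5, 12): truth gives 0; bid 12 gives 13 > 0. Violating.
Others bid (9, 5): truth gives 0; bid 12 gives 13 > 0. Violating.
Others bid (5, 25): truth gives 0; no alternative beats it.
Others bid (9, 25): truth gives 0; no alternative beats it.
(Checking all 16 profiles: 6 have a profitable deviation, 10 do not.)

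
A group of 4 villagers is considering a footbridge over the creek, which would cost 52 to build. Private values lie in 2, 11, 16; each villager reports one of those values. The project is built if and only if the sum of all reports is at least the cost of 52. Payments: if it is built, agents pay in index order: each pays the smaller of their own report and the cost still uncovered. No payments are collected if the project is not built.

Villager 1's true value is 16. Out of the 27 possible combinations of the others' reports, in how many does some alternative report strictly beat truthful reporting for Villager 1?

Others report (11, 16, 16): truth gives 0; report 11 gives 5 > 0. Violating.
Others report (16, 11, 16): truth gives 0; report 11 gives 5 > 0. Violating.
Others report (16, 16, 11): truth gives 0; report 11 gives 5 > 0. Violating.
Others report (16, 16, 16): truth gives 0; report 11 gives 5 > 0. Violating.
Others report (2, 2, 2): truth gives 0; no alternative beats it.
Others report (2, 2, 11): truth gives 0; no alternative beats it.
(Checking all 27 profiles: 4 have a profitable deviation, 23 do not.)

4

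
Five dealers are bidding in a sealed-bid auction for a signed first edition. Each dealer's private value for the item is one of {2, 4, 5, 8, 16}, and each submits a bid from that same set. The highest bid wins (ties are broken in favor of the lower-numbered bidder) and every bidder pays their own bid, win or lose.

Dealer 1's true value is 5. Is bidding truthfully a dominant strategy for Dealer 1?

Consider the case where Dealer 2 bids 2, Dealer 3 bids 2, Dealer 4 bids 2 and Dealer 5 bids 2.
Truthful bid 5: wins, pays 5, utility 5 - 5 = 0.
Bid 2 instead: wins, pays 2, utility 5 - 2 = 3.
Since 3 > 0, bidding 2 is strictly better here, so truthful bidding is not dominant.

No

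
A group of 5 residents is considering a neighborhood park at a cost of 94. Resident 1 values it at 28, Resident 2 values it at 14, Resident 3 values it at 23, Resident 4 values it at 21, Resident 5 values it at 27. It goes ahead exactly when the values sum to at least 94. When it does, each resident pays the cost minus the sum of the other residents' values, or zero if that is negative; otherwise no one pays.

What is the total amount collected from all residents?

Total value 113 ≥ cost 94, so it is built.
Resident 1: others sum to 85; max(0, 94 - 85) = 9.
Resident 2: others sum to 99; max(0, 94 - 99) = 0.
Resident 3: others sum to 90; max(0, 94 - 90) = 4.
Resident 4: others sum to 92; max(0, 94 - 92) = 2.
Resident 5: others sum to 86; max(0, 94 - 86) = 8.
Total collected = 9 + 0 + 4 + 2 + 8 = 23.

23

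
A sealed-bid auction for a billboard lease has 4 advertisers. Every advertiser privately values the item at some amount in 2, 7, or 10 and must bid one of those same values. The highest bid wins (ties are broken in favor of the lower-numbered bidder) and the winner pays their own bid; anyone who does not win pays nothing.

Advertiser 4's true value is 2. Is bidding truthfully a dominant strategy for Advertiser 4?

Check each profile of the others' bids and compare truth against every alternative bid.
Others bid (2, 2, 2): truth gives 0, best alternative gives -5.
Others bid (2, 2, 7): truth gives 0, best alternative gives 0.
Others bid (2, 2, 10): truth gives 0, best alternative gives 0.
Others bid (2, 7, 2): truth gives 0, best alternative gives 0.
Others bid (2, 7, 7): truth gives 0, best alternative gives 0.
Others bid (2, 7, 10): truth gives 0, best alternative gives 0.
(Remaining 21 profiles checked similarly; truth is weakly best in each.)
In every case the truthful bid is at least as good as any alternative, so it is a dominant strategy.

Yes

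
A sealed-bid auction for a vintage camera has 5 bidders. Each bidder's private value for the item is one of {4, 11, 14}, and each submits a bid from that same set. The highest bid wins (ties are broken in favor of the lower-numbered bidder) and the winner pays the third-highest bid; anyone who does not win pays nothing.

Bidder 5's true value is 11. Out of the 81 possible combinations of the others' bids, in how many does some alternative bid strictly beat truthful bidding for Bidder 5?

Others bid (4, 4, 4, 11): truth gives 0; bid 14 gives 7 > 0. Violating.
Others bid (4, 4, 11, 4): truth gives 0; bid 14 gives 7 > 0. Violating.
Others bid (4, 11, 4, 4): truth gives 0; bid 14 gives 7 > 0. Violating.
Others bid (11, 4, 4, 4): truth gives 0; bid 14 gives 7 > 0. Violating.
Others bid (4, 4, 4, 4): truth gives 7; no alternative beats it.
Others bid (4, 4, 4, 14): truth gives 0; no alternative beats it.
(Checking all 81 profiles: 4 have a profitable deviation, 77 do not.)

4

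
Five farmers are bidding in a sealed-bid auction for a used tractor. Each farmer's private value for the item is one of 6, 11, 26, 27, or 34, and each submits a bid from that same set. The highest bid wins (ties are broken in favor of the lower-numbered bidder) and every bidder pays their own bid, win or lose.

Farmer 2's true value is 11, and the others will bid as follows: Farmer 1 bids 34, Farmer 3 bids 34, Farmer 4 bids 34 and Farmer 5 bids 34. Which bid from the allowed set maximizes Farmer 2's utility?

6

Bid 6: loses but pays 6, utility -6.
Bid 11: loses but pays 11, utility -11.
Bid 26: loses but pays 26, utility -26.
Bid 27: loses but pays 27, utility -27.
Bid 34: loses but pays 34, utility -34.
The best choice is 6 with utility -6.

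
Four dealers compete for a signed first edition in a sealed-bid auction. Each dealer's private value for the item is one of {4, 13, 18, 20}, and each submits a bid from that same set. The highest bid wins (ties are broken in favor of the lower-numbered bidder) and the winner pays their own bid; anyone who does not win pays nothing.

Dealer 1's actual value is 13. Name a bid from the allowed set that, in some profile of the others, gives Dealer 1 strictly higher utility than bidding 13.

Suppose Dealer 2 bids 4, Dealer 3 bids 4 and Dealer 4 bids 4.
Bid 13: wins, pays 13, utility 13 - 13 = 0.
Bid 4: wins, pays 4, utility 13 - 4 = 9.
So bidding 4 beats truth here (9 > 0).

4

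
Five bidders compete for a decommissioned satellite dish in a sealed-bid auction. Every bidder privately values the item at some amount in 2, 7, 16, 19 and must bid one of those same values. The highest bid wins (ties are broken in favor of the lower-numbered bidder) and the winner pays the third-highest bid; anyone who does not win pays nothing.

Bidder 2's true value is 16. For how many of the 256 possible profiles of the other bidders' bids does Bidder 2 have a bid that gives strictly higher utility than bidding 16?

32

Others bid (2, 2, 2, 19): truth gives 0; bid 19 gives 14 > 0. Violating.
Others bid (2, 2, 7, 19): truth gives 0; bid 19 gives 9 > 0. Violating.
Others bid (2, 2, 19, 2): truth gives 0; bid 19 gives 14 > 0. Violating.
Others bid (2, 2, 19, 7): truth gives 0; bid 19 gives 9 > 0. Violating.
Others bid (2, 2, 2, 2): truth gives 14; no alternative beats it.
Others bid (2, 2, 2, 7): truth gives 14; no alternative beats it.
(Checking all 256 profiles: 32 have a profitable deviation, 224 do not.)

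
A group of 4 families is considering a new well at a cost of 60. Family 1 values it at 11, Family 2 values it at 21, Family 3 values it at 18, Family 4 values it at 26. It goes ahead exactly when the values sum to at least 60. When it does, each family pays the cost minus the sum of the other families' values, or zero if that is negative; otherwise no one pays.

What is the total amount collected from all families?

Total value 76 ≥ cost 60, so it is built.
Family 1: others sum to 65; max(0, 60 - 65) = 0.
Family 2: others sum to 55; max(0, 60 - 55) = 5.
Family 3: others sum to 58; max(0, 60 - 58) = 2.
Family 4: others sum to 50; max(0, 60 - 50) = 10.
Total collected = 0 + 5 + 2 + 10 = 17.

17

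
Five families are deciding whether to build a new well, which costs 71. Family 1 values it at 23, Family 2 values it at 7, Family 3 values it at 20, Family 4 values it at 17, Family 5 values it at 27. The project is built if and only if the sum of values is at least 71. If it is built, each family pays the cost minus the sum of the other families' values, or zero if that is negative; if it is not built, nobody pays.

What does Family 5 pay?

4

Total value 94 ≥ cost 71, so the project is built.
The other families' values sum to 67.
Cost minus that sum is 71 - 67 = 4.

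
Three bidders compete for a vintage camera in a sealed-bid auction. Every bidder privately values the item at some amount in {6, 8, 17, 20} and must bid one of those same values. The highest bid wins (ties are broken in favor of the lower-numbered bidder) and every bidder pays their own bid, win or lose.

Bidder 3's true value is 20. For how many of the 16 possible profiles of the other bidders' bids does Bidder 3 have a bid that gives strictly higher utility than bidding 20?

Others bid (6, 6): truth gives 0; bid 8 gives 12 > 0. Violating.
Others bid (6, 8): truth gives 0; bid 17 gives 3 > 0. Violating.
Others bid (6, 20): truth gives -20; bid 6 gives -6 > -20. Violating.
Others bid (8, 6): truth gives 0; bid 17 gives 3 > 0. Violating.
Others bid (6, 17): truth gives 0; no alternative beats it.
Others bid (8, 17): truth gives 0; no alternative beats it.
(Checking all 16 profiles: 11 have a profitable deviation, 5 do not.)

11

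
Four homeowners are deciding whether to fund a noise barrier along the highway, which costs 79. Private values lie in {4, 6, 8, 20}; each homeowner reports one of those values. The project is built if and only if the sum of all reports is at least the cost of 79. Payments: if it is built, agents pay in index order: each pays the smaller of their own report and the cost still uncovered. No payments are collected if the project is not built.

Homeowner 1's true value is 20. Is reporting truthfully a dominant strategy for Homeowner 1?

Yes

Check each profile of the others' reports and compare truth against every alternative report.
Others report (4, 4, 4): truth gives 0, best alternative gives 0.
Others report (4, 4, 6): truth gives 0, best alternative gives 0.
Others report (4, 4, 8): truth gives 0, best alternative gives 0.
Others report (4, 4, 20): truth gives 0, best alternative gives 0.
Others report (4, 6, 4): truth gives 0, best alternative gives 0.
Others report (4, 6, 6): truth gives 0, best alternative gives 0.
(Remaining 58 profiles checked similarly; truth is weakly best in each.)
In every case the truthful report is at least as good as any alternative, so it is a dominant strategy.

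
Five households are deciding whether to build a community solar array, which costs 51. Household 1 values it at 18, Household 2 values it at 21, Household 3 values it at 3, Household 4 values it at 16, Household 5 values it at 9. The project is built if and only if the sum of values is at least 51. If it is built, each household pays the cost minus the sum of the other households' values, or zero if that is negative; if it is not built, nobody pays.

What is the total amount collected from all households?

Total value 67 ≥ cost 51, so it is built.
Household 1: others sum to 49; max(0, 51 - 49) = 2.
Household 2: others sum to 46; max(0, 51 - 46) = 5.
Household 3: others sum to 64; max(0, 51 - 64) = 0.
Household 4: others sum to 51; max(0, 51 - 51) = 0.
Household 5: others sum to 58; max(0, 51 - 58) = 0.
Total collected = 2 + 5 + 0 + 0 + 0 = 7.

7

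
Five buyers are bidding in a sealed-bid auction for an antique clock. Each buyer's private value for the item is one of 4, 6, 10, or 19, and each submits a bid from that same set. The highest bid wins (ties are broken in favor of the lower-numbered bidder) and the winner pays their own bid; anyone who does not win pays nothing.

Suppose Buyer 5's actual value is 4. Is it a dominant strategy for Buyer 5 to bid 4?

Check each profile of the others' bids and compare truth against every alternative bid.
Others bid (4, 4, 4, 4): truth gives 0, best alternative gives -2.
Others bid (4, 4, 4, 6): truth gives 0, best alternative gives 0.
Others bid (4, 4, 4, 10): truth gives 0, best alternative gives 0.
Others bid (4, 4, 4, 19): truth gives 0, best alternative gives 0.
Others bid (4, 4, 6, 4): truth gives 0, best alternative gives 0.
Others bid (4, 4, 6, 6): truth gives 0, best alternative gives 0.
(Remaining 250 profiles checked similarly; truth is weakly best in each.)
In every case the truthful bid is at least as good as any alternative, so it is a dominant strategy.

Yes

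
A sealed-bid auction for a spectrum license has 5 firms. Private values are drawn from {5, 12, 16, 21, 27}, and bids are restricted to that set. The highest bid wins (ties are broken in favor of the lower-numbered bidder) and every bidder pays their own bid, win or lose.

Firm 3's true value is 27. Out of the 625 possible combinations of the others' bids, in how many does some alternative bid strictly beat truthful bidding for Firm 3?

Others bid (5, 5, 5, 5): truth gives 0; bid 12 gives 15 > 0. Violating.
Others bid (5, 5, 5, 12): truth gives 0; bid 12 gives 15 > 0. Violating.
Others bid (5, 5, 5, 16): truth gives 0; bid 16 gives 11 > 0. Violating.
Others bid (5, 5, 5, 21): truth gives 0; bid 21 gives 6 > 0. Violating.
Others bid (5, 5, 5, 27): truth gives 0; no alternative beats it.
Others bid (5, 5, 12, 27): truth gives 0; no alternative beats it.
(Checking all 625 profiles: 369 have a profitable deviation, 256 do not.)

369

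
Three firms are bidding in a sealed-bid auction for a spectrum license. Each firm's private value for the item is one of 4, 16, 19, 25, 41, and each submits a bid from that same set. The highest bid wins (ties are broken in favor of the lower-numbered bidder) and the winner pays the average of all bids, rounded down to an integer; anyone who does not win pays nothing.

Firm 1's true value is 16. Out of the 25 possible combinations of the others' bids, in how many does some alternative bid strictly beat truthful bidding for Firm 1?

Others bid (4, 4): truth gives 8; bid 4 gives 12 > 8. Violating.
Others bid (4, 19): truth gives 0; bid 19 gives 2 > 0. Violating.
Others bid (19, 4): truth gives 0; bid 19 gives 2 > 0. Violating.
Others bid (4, 16): truth gives 4; no alternative beats it.
Others bid (4, 25): truth gives 0; no alternative beats it.
(Checking all 25 profiles: 3 have a profitable deviation, 22 do not.)

3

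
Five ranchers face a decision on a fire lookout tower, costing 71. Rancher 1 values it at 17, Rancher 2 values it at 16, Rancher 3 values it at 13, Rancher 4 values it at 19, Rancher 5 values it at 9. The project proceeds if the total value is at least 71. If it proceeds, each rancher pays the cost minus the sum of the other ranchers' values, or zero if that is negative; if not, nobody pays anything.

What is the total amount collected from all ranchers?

59

Total value 74 ≥ cost 71, so it is built.
Rancher 1: others sum to 57; max(0, 71 - 57) = 14.
Rancher 2: others sum to 58; max(0, 71 - 58) = 13.
Rancher 3: others sum to 61; max(0, 71 - 61) = 10.
Rancher 4: others sum to 55; max(0, 71 - 55) = 16.
Rancher 5: others sum to 65; max(0, 71 - 65) = 6.
Total collected = 14 + 13 + 10 + 16 + 6 = 59.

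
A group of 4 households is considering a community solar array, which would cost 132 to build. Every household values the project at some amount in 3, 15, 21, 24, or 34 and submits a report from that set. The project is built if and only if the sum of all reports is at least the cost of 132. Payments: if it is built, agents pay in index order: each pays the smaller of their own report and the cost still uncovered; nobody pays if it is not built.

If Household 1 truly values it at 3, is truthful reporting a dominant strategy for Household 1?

Yes

Check each profile of the others' reports and compare truth against every alternative report.
Others report (3, 3, 3): truth gives 0, best alternative gives 0.
Others report (3, 3, 15): truth gives 0, best alternative gives 0.
Others report (3, 3, 21): truth gives 0, best alternative gives 0.
Others report (3, 3, 24): truth gives 0, best alternative gives 0.
Others report (3, 3, 34): truth gives 0, best alternative gives 0.
Others report (3, 15, 3): truth gives 0, best alternative gives 0.
(Remaining 119 profiles checked similarly; truth is weakly best in each.)
In every case the truthful report is at least as good as any alternative, so it is a dominant strategy.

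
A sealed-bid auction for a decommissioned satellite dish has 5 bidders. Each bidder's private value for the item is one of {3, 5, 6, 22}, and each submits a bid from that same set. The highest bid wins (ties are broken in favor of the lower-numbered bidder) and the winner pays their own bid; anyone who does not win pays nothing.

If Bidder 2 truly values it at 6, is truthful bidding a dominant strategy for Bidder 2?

Consider the case where Bidder 1 bids 3, Bidder 3 bids 3, Bidder 4 bids 3 and Bidder 5 bids 3.
Truthful bid 6: wins, pays 6, utility 6 - 6 = 0.
Bid 5 instead: wins, pays 5, utility 6 - 5 = 1.
Since 1 > 0, bidding 5 is strictly better here, so truthful bidding is not dominant.

No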